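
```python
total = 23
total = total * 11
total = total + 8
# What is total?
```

Trace:
`total = 23` → total = 23
`total = total * 11` → total = 253
`total = total + 8` → total = 261
So total = 261

Answer: 261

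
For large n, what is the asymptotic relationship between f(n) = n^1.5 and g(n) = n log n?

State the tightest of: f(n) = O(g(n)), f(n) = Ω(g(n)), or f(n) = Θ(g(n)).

n^1.5 vs n log n: f(n) = Ω(g(n)) but not O(g(n)) — n^1.5 grows strictly faster than n log n.

Answer: f(n) = Ω(g(n)) but not O(g(n)) — n^1.5 grows strictly faster than n log n.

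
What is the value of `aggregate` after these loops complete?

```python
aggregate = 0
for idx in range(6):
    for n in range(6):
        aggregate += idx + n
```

Sum of all idx+n for idx,n in 6x6
`aggregate` takes the values: 0 → 1 → 3 → 6 → 10 → 15 → 16 → 18 → 21 → 25 → 30 → 36 → 38 → 41 → 45 → 50 → 56 → 63 → 66 → 70 → 75 → 81 → 88 → 96 → 100 → 105 → 111 → 118 → 126 → 135 → 140 → 146 → 153 → 161 → 170 → 180

Answer: 180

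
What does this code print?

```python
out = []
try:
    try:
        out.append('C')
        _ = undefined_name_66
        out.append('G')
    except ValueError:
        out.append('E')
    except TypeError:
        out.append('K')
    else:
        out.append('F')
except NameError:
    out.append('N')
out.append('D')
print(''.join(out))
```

Execution trace: 'C' (try body) → 'N' (outer except NameError) → 'D' (after the try/except). Output: CND

Answer: CND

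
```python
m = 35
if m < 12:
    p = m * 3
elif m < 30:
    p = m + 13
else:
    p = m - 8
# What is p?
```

Trace:
`m = 35` → m = 35
`if m < 12: ...` → m < 12 is False, m < 30 is False, take else branch → p = 27
So p = 27

Answer: 27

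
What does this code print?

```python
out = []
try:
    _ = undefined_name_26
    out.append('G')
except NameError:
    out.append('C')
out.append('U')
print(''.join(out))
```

Execution trace: 'C' (except NameError) → 'U' (after the try/except). Output: CU

Answer: CU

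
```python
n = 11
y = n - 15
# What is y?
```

Trace:
`n = 11` → n = 11
`y = n - 15` → y = -4
So y = -4

Answer: -4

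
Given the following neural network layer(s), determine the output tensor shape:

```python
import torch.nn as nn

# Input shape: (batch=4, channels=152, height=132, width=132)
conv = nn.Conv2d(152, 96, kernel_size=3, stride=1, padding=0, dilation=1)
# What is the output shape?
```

Input: (4, 152, 132, 132) -> Output: (4, 96, 130, 130)

Answer: (4, 96, 130, 130)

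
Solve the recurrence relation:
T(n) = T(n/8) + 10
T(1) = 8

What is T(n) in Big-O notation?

Each step divides n by 8 and adds 10. After log_8(n) steps we reach T(1)=8. So T(n) = 10·log_8(n) + 8 = O(log n).

Answer: O(log n)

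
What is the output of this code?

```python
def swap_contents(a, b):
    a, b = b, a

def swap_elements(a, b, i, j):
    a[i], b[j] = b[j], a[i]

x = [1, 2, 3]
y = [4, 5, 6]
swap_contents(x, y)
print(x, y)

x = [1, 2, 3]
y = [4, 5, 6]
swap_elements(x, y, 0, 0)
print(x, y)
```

Key concept: parameter rebinding vs mutation.
Step by step:
`x = [1, 2, 3]` → x = [1, 2, 3]
`y = [4, 5, 6]` → y = [4, 5, 6]
`swap_contents(x, y)` → no visible change to tracked variables
`print(x, y)` → prints [1, 2, 3] [4, 5, 6]
`x = [1, 2, 3]` → x = [1, 2, 3]
`y = [4, 5, 6]` → y = [4, 5, 6]
`swap_elements(x, y, 0, 0)` → x = [4, 2, 3]; y = [1, 5, 6]
`print(x, y)` → prints [4, 2, 3] [1, 5, 6]

Answer:
[1, 2, 3] [4, 5, 6]
[4, 2, 3] [1, 5, 6]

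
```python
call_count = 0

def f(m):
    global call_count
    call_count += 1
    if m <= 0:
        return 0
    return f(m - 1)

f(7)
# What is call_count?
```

Linear recursion stepping by 1: 8 calls from m=7 down to ≤0.

Answer: 8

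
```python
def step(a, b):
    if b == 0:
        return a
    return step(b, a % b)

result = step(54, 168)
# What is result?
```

step(54, 168) -> step(168, 54) -> step(54, 6) -> step(6, 0) -> 6

Answer: 6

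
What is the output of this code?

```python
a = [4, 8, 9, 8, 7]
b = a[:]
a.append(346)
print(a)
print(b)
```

Key concept: slice [:] creates copy.
Step by step:
`a = [4, 8, 9, 8, 7]` → a = [4, 8, 9, 8, 7]
`b = a[:]` → b = [4, 8, 9, 8, 7]
`a.append(346)` → a = [4, 8, 9, 8, 7, 346]
`print(a)` → prints [4, 8, 9, 8, 7, 346]
`print(b)` → prints [4, 8, 9, 8, 7]

Answer:
[4, 8, 9, 8, 7, 346]
[4, 8, 9, 8, 7]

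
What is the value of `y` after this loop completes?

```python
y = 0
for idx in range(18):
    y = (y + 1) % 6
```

Increment mod 6, 18 times = 0
`y` takes the values: 0 → 1 → 2 → 3 → 4 → 5 → 0 → 1 → 2 → 3 → 4 → 5 → 0 → 1 → 2 → 3 → 4 → 5 → 0

Answer: 0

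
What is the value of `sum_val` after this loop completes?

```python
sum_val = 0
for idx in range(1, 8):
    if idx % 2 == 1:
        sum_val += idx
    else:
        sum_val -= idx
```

Add odd, subtract even
`sum_val` takes the values: 0 → 1 → -1 → 2 → -2 → 3 → -3 → 4

Answer: 4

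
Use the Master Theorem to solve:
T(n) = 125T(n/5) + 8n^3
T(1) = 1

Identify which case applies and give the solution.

a=125, b=5, f(n)=8n^3. log_5(125) = 3. Since c=3 = 3, Case 2 applies: T(n) = Θ(n^log_b(a) · log n) = O(n^3 log n).

Answer: O(n^3 log n) - Case 2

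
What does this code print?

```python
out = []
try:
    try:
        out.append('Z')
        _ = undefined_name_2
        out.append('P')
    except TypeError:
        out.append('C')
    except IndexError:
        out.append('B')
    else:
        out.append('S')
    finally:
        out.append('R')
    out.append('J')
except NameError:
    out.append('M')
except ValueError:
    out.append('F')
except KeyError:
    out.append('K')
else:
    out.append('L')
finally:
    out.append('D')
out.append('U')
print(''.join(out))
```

Execution trace: 'Z' (inner try body) → 'R' (inner finally) → 'M' (except NameError) → 'D' (finally) → 'U' (after the try/except). Output: ZRMDU

Answer: ZRMDU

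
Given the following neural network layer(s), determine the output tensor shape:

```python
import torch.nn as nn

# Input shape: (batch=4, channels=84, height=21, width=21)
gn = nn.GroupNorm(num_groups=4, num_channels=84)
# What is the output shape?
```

Input: (4, 84, 21, 21) -> Output: (4, 84, 21, 21)

Answer: (4, 84, 21, 21)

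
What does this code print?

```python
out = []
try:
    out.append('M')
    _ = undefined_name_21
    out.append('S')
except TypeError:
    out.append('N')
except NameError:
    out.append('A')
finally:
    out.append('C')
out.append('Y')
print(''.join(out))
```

Execution trace: 'M' (try body) → 'A' (except NameError) → 'C' (finally) → 'Y' (after the try/except). Output: MACY

Answer: MACY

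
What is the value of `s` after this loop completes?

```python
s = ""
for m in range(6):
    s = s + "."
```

Repeat '.' 6 times
`s` takes the values: "" → "." → ".." → "..." → "...." → "....." → "......"

Answer: "......"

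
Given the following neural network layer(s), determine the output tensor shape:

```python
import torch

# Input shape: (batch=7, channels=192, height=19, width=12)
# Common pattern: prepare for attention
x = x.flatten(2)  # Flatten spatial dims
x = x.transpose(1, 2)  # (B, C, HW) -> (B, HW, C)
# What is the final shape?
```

Input: (7, 192, 19, 12) -> after flatten(2): (7, 192, 228) -> Output: (7, 228, 192)

Answer: (7, 228, 192)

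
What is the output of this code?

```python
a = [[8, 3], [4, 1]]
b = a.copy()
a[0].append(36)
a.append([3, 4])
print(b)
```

Key concept: shallow copy with nested lists.
Step by step:
`a = [[8, 3], [4, 1]]` → a = [[8, 3], [4, 1]]
`b = a.copy()` → b = [[8, 3], [4, 1]]
`a[0].append(36)` → a = [[8, 3, 36], [4, 1]]; b = [[8, 3, 36], [4, 1]]
`a.append([3, 4])` → a = [[8, 3, 36], [4, 1], [3, 4]]
`print(b)` → prints [[8, 3, 36], [4, 1]]

Answer: [[8, 3, 36], [4, 1]]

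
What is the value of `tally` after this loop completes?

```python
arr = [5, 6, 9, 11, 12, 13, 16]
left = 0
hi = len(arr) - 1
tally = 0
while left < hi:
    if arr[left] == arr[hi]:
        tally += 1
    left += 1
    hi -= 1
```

Count matching pairs from ends
`tally` takes the values: 0

Answer: 0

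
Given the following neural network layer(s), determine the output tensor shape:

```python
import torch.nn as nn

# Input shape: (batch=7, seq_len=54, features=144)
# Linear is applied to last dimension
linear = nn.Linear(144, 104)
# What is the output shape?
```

Input: (7, 54, 144) -> Output: (7, 54, 104)

Answer: (7, 54, 104)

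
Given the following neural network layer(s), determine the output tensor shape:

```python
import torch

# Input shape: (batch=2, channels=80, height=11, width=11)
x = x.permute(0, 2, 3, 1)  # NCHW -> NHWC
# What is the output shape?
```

Input: (2, 80, 11, 11) -> Output: (2, 11, 11, 80)

Answer: (2, 11, 11, 80)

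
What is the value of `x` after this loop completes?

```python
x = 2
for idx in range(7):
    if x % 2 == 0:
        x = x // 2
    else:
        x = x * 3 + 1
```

Collatz-style transformation from 2
`x` takes the values: 2 → 1 → 4 → 2 → 1 → 4 → 2 → 1

Answer: 1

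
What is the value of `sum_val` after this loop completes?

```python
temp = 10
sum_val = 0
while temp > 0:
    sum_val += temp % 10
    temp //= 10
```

Sum digits of 10
`sum_val` takes the values: 0 → 1

Answer: 1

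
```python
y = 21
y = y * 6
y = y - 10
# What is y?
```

Trace:
`y = 21` → y = 21
`y = y * 6` → y = 126
`y = y - 10` → y = 116
So y = 116

Answer: 116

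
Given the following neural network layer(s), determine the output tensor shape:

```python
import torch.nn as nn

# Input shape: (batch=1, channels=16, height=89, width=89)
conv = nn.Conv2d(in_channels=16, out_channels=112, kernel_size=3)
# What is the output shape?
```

Input: (1, 16, 89, 89) -> Output: (1, 112, 87, 87)

Answer: (1, 112, 87, 87)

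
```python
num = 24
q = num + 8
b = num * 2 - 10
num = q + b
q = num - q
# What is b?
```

Trace:
`num = 24` → num = 24
`q = num + 8` → q = 32
`b = num * 2 - 10` → b = 38
`num = q + b` → num = 70
`q = num - q` → q = 38
So b = 38

Answer: 38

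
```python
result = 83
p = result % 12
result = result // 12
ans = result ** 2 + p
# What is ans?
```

Trace:
`result = 83` → result = 83
`p = result % 12` → p = 11
`result = result // 12` → result = 6
`ans = result ** 2 + p` → ans = 47
So ans = 47

Answer: 47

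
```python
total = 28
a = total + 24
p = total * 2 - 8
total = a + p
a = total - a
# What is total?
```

Trace:
`total = 28` → total = 28
`a = total + 24` → a = 52
`p = total * 2 - 8` → p = 48
`total = a + p` → total = 100
`a = total - a` → a = 48
So total = 100

Answer: 100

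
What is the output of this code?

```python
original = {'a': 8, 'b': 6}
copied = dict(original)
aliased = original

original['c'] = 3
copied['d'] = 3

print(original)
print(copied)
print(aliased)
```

Key concept: dict() creates copy, assignment creates alias.
Step by step:
`original = {'a': 8, 'b': 6}` → original = {'a': 8, 'b': 6}
`copied = dict(original)` → copied = {'a': 8, 'b': 6}
`aliased = original` → aliased = {'a': 8, 'b': 6} (same object as original)
`original['c'] = 3` → original = {'a': 8, 'b': 6, 'c': 3} (same object as aliased); aliased = {'a': 8, 'b': 6, 'c': 3} (same object as original)
`copied['d'] = 3` → copied = {'a': 8, 'b': 6, 'd': 3}
`print(original)` → prints {'a': 8, 'b': 6, 'c': 3}
`print(copied)` → prints {'a': 8, 'b': 6, 'd': 3}
`print(aliased)` → prints {'a': 8, 'b': 6, 'c': 3}

Answer:
{'a': 8, 'b': 6, 'c': 3}
{'a': 8, 'b': 6, 'd': 3}
{'a': 8, 'b': 6, 'c': 3}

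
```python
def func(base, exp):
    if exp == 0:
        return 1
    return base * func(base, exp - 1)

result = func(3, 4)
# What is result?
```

func(3, 4) = 3 * 3 * 3 * 3 = 81

Answer: 81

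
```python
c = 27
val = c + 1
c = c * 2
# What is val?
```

Trace:
`c = 27` → c = 27
`val = c + 1` → val = 28
`c = c * 2` → c = 54
So val = 28

Answer: 28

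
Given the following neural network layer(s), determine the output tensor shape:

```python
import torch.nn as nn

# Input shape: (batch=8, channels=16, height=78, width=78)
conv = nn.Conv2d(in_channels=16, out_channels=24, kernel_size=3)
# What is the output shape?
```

Input: (8, 16, 78, 78) -> Output: (8, 24, 76, 76)

Answer: (8, 24, 76, 76)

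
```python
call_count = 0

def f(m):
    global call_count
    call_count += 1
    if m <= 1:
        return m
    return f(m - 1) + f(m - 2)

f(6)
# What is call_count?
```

Calls(m) = 1 + Calls(m-1) + Calls(m-2); Calls(0)=Calls(1)=1. For m=6 this gives 25.

Answer: 25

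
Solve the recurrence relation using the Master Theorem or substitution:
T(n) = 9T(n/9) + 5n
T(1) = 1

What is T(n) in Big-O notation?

By Master Theorem: a=9, b=9, f(n)=5n. Since log_9(9) = 1 and f(n) = Θ(n^1), Case 2 applies. T(n) = O(n log n).

Answer: O(n log n)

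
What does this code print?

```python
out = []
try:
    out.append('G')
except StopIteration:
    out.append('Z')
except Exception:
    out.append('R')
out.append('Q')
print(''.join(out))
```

Execution trace: 'G' (try body, no exception) → 'Q' (after the try/except). Output: GQ

Answer: GQ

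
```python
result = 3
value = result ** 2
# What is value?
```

Trace:
`result = 3` → result = 3
`value = result ** 2` → value = 9
So value = 9

Answer: 9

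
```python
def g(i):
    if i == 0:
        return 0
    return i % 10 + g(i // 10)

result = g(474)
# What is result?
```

Sum of digits of 474: 4 + 7 + 4 = 15

Answer: 15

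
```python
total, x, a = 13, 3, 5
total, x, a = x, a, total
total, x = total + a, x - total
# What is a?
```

Trace:
`total, x, a = 13, 3, 5` → total = 13; x = 3; a = 5
`total, x, a = x, a, total` → total = 3; x = 5; a = 13
`total, x = total + a, x - total` → total = 16; x = 2
So a = 13

Answer: 13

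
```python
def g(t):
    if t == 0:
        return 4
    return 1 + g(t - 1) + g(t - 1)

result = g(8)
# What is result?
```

g(t) = 1 + 2·g(t-1), g(0)=4. Closed form: (4+1)·2^8 - 1 = 1279.

Answer: 1279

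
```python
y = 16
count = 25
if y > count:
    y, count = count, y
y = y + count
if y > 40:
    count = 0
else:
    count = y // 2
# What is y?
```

Trace:
`y = 16` → y = 16
`count = 25` → count = 25
`if y > count: ...` → y > count is False → no variable changes
`y = y + count` → y = 41
`if y > 40: ...` → y > 40 is True → count = 0
So y = 41

Answer: 41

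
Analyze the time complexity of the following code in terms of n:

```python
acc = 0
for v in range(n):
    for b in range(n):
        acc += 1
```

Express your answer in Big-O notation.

Each loop level contributes: n × n. Multiplying the contributions gives O(n^2).

Answer: O(n^2)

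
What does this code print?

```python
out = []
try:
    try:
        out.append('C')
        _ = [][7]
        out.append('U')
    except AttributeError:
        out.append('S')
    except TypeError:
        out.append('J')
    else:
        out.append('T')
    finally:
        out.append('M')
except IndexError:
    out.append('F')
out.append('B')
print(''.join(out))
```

Execution trace: 'C' (try body) → 'M' (finally) → 'F' (outer except IndexError) → 'B' (after the try/except). Output: CMFB

Answer: CMFB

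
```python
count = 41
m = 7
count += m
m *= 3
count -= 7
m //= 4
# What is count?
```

Trace:
`count = 41` → count = 41
`m = 7` → m = 7
`count += m` → count = 48
`m *= 3` → m = 21
`count -= 7` → count = 41
`m //= 4` → m = 5
So count = 41

Answer: 41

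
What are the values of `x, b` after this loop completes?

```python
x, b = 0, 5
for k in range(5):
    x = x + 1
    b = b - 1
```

x goes 0→5, b goes 5→0
`x, b` takes the values: (0, 5) → (1, 5) → (1, 4) → (2, 4) → (2, 3) → (3, 3) → (3, 2) → (4, 2) → (4, 1) → (5, 1) → (5, 0)

Answer: 5, 0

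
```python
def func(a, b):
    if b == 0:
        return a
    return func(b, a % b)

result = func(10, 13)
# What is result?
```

func(10, 13) -> func(13, 10) -> func(10, 3) -> func(3, 1) -> func(1, 0) -> 1

Answer: 1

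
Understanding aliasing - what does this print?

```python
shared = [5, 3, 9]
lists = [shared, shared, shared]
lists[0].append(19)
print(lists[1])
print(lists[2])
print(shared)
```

Key concept: list of same reference.
Step by step:
`shared = [5, 3, 9]` → shared = [5, 3, 9]
`lists = [shared, shared, shared]` → lists = [[5, 3, 9], [5, 3, 9], [5, 3, 9]]
`lists[0].append(19)` → shared = [5, 3, 9, 19]; lists = [[5, 3, 9, 19], [5, 3, 9, 19], [5, 3, 9, 19]]
`print(lists[1])` → prints [5, 3, 9, 19]
`print(lists[2])` → prints [5, 3, 9, 19]
`print(shared)` → prints [5, 3, 9, 19]

Answer:
[5, 3, 9, 19]
[5, 3, 9, 19]
[5, 3, 9, 19]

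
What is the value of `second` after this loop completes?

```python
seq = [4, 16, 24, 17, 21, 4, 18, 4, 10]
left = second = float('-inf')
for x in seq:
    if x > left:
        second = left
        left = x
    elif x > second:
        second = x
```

Second largest (with repeats) in [4, 16, 24, 17, 21, 4, 18, 4, 10]
`second` takes the values: -inf → 4 → 16 → 17 → 21

Answer: 21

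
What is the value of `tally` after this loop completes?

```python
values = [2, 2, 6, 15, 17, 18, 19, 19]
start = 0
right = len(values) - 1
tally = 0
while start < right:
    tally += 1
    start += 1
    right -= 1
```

Iterations until pointers meet (list length 8)
`tally` takes the values: 0 → 1 → 2 → 3 → 4

Answer: 4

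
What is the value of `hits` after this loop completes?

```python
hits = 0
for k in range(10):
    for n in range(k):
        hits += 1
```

Triangle number: 0+1+2+...+9
`hits` takes the values: 0 → 1 → 2 → 3 → 4 → 5 → 6 → 7 → 8 → 9 → 10 → 11 → 12 → 13 → 14 → 15 → 16 → 17 → 18 → 19 → 20 → 21 → 22 → 23 → 24 → 25 → 26 → 27 → 28 → 29 → … → 41 → 42 → 43 → 44 → 45

Answer: 45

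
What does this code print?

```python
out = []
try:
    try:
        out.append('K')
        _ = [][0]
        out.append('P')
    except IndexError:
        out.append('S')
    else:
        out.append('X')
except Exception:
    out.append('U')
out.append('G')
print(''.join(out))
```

Execution trace: 'K' (inner try body) → 'S' (inner except IndexError) → 'G' (after the try/except). Output: KSG

Answer: KSG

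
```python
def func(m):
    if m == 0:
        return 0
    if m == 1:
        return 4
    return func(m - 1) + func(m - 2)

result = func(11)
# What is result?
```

Build up from base cases: func(0)=0, func(1)=4, func(2)=4, func(3)=8, func(4)=12, func(5)=20, func(6)=32, ..., func(11)=356

Answer: 356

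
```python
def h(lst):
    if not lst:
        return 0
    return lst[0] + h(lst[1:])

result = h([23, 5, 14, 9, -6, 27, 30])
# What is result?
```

23 + 5 + 14 + 9 + (-6) + 27 + 30 + 0 = 102

Answer: 102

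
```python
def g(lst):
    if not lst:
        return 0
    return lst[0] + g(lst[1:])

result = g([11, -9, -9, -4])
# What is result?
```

11 + (-9) + (-9) + (-4) + 0 = -11

Answer: -11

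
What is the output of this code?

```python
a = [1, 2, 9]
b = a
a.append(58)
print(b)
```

Key concept: basic list aliasing.
Step by step:
`a = [1, 2, 9]` → a = [1, 2, 9]
`b = a` → b = [1, 2, 9] (same object as a)
`a.append(58)` → a = [1, 2, 9, 58] (same object as b); b = [1, 2, 9, 58] (same object as a)
`print(b)` → prints [1, 2, 9, 58]

Answer: [1, 2, 9, 58]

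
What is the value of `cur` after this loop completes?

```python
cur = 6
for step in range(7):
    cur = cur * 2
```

Multiply by 2, 7 times: 6 * 2^7 = 768
`cur` takes the values: 6 → 12 → 24 → 48 → 96 → 192 → 384 → 768

Answer: 768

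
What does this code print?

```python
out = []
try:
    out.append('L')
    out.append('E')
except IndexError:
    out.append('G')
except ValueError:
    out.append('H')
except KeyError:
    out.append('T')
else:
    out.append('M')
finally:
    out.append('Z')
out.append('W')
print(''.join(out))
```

Execution trace: 'L' (try body) → 'E' (try body, no exception) → 'M' (else) → 'Z' (finally) → 'W' (after the try/except). Output: LEMZW

Answer: LEMZW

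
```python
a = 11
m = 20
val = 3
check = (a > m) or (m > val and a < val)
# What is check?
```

Trace:
`a = 11` → a = 11
`m = 20` → m = 20
`val = 3` → val = 3
`check = (a > m) or (m > val and a < val)` → check = False
So check = False

Answer: False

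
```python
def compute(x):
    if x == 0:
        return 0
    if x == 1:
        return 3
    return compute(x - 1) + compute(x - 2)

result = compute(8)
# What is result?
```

Build up from base cases: compute(0)=0, compute(1)=3, compute(2)=3, compute(3)=6, compute(4)=9, compute(5)=15, compute(6)=24, ..., compute(8)=63

Answer: 63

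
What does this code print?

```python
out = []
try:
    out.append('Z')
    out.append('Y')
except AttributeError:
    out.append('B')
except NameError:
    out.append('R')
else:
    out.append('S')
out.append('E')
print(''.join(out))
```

Execution trace: 'Z' (try body) → 'Y' (try body, no exception) → 'S' (else) → 'E' (after the try/except). Output: ZYSE

Answer: ZYSE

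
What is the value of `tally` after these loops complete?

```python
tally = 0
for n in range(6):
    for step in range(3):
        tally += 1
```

6 * 3 = 18
`tally` takes the values: 0 → 1 → 2 → 3 → 4 → 5 → 6 → 7 → 8 → 9 → 10 → 11 → 12 → 13 → 14 → 15 → 16 → 17 → 18

Answer: 18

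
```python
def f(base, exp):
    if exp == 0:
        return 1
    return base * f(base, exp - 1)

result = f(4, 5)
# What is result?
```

f(4, 5) = 4 * 4 * 4 * 4 * 4 = 1024

Answer: 1024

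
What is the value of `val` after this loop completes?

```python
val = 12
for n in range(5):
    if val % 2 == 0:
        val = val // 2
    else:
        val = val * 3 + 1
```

Collatz-style transformation from 12
`val` takes the values: 12 → 6 → 3 → 10 → 5 → 16

Answer: 16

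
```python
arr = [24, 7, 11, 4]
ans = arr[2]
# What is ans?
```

Trace:
`arr = [24, 7, 11, 4]` → arr = [24, 7, 11, 4]
`ans = arr[2]` → ans = 11
So ans = 11

Answer: 11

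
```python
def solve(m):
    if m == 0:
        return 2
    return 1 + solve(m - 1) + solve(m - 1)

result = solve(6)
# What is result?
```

solve(m) = 1 + 2·solve(m-1), solve(0)=2. Closed form: (2+1)·2^6 - 1 = 191.

Answer: 191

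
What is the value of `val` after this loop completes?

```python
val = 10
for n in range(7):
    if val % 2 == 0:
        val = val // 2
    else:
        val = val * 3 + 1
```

Collatz-style transformation from 10
`val` takes the values: 10 → 5 → 16 → 8 → 4 → 2 → 1 → 4

Answer: 4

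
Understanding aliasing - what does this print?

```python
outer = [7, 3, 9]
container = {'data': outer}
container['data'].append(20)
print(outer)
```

Key concept: dict holds reference to list.
Step by step:
`outer = [7, 3, 9]` → outer = [7, 3, 9]
`container = {'data': outer}` → container = {'data': [7, 3, 9]}
`container['data'].append(20)` → outer = [7, 3, 9, 20]; container = {'data': [7, 3, 9, 20]}
`print(outer)` → prints [7, 3, 9, 20]

Answer: [7, 3, 9, 20]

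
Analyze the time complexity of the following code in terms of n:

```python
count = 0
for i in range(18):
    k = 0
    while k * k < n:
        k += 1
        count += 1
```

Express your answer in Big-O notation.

Each loop level contributes: 1 × √n. Multiplying the contributions gives O(√n).

Answer: O(√n)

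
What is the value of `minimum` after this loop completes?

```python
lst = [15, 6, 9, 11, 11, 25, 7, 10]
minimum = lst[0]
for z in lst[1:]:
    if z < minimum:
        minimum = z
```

Minimum of [15, 6, 9, 11, 11, 25, 7, 10]
`minimum` takes the values: 15 → 6

Answer: 6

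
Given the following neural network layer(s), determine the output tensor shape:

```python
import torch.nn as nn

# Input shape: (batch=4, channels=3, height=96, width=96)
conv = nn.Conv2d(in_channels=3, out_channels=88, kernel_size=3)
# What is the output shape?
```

Input: (4, 3, 96, 96) -> Output: (4, 88, 94, 94)

Answer: (4, 88, 94, 94)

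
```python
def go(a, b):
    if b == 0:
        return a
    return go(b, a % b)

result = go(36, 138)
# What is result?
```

go(36, 138) -> go(138, 36) -> go(36, 30) -> go(30, 6) -> go(6, 0) -> 6

Answer: 6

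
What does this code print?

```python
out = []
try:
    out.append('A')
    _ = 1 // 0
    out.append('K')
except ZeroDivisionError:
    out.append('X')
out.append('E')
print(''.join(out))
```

Execution trace: 'A' (try body) → 'X' (except ZeroDivisionError) → 'E' (after the try/except). Output: AXE

Answer: AXE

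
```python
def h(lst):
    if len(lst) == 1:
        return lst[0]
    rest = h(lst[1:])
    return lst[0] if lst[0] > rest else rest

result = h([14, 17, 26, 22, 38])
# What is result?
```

Recursive max over [14, 17, 26, 22, 38] = 38

Answer: 38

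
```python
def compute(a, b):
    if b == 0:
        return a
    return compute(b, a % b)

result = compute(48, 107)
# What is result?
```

compute(48, 107) -> compute(107, 48) -> compute(48, 11) -> compute(11, 4) -> compute(4, 3) -> compute(3, 1) -> compute(1, 0) -> 1

Answer: 1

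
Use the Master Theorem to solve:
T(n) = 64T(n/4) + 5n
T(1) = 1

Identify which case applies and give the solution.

a=64, b=4, f(n)=5n. log_4(64) = 3. Since c=1 < 3, Case 1 applies: T(n) = Θ(n^log_b(a)) = O(n^3).

Answer: O(n^3) - Case 1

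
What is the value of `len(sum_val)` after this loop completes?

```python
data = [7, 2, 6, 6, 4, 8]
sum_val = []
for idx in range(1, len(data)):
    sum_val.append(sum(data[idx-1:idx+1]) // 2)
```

Number of 2-element averages
`sum_val` takes the values: [] → [4] → [4, 4] → [4, 4, 6] → [4, 4, 6, 5] → [4, 4, 6, 5, 6]
So `len(sum_val)` = 5

Answer: 5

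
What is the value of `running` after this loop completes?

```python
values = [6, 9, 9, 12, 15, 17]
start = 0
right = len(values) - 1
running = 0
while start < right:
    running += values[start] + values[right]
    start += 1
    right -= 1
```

Sum of pairs from ends
`running` takes the values: 0 → 23 → 47 → 68

Answer: 68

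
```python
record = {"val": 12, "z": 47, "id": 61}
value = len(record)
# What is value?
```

Trace:
`record = {"val": 12, "z": 47, "id": 61}` → record = {'val': 12, 'z': 47, 'id': 61}
`value = len(record)` → value = 3
So value = 3

Answer: 3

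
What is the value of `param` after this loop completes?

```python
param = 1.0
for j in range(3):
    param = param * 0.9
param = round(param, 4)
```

Exponential decay: 1.0 * 0.9^3
`param` takes the values: 1.0 → 0.9 → 0.81 → 0.729

Answer: 0.729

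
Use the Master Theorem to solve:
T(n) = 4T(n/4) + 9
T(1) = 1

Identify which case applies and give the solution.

a=4, b=4, f(n)=9. log_4(4) = 1. Since c=0 < 1, Case 1 applies: T(n) = Θ(n^log_b(a)) = O(n).

Answer: O(n) - Case 1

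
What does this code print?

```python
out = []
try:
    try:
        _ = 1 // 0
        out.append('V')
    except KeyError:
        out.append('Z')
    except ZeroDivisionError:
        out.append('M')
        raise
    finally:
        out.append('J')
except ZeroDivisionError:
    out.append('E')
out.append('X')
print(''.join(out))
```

Execution trace: 'M' (inner except ZeroDivisionError) → 'J' (inner finally) → 'E' (outer except ZeroDivisionError) → 'X' (after the try/except). Output: MJEX

Answer: MJEX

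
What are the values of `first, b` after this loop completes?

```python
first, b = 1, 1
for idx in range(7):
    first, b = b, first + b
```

Fibonacci: after 7 iterations
`first, b` takes the values: (1, 1) → (1, 2) → (2, 3) → (3, 5) → (5, 8) → (8, 13) → (13, 21) → (21, 34)

Answer: 21, 34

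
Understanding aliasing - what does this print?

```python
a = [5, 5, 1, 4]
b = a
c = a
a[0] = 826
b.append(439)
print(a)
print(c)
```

Key concept: multiple aliases.
Step by step:
`a = [5, 5, 1, 4]` → a = [5, 5, 1, 4]
`b = a` → b = [5, 5, 1, 4] (same object as a)
`c = a` → c = [5, 5, 1, 4] (same object as a, b)
`a[0] = 826` → a = [826, 5, 1, 4] (same object as b, c); b = [826, 5, 1, 4] (same object as a, c); c = [826, 5, 1, 4] (same object as a, b)
`b.append(439)` → a = [826, 5, 1, 4, 439] (same object as b, c); b = [826, 5, 1, 4, 439] (same object as a, c); c = [826, 5, 1, 4, 439] (same object as a, b)
`print(a)` → prints [826, 5, 1, 4, 439]
`print(c)` → prints [826, 5, 1, 4, 439]

Answer:
[826, 5, 1, 4, 439]
[826, 5, 1, 4, 439]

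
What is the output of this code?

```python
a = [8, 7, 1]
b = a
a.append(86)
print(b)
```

Key concept: basic list aliasing.
Step by step:
`a = [8, 7, 1]` → a = [8, 7, 1]
`b = a` → b = [8, 7, 1] (same object as a)
`a.append(86)` → a = [8, 7, 1, 86] (same object as b); b = [8, 7, 1, 86] (same object as a)
`print(b)` → prints [8, 7, 1, 86]

Answer: [8, 7, 1, 86]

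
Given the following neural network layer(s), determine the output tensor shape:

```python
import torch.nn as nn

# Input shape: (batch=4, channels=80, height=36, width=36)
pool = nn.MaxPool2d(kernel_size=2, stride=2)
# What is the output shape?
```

Input: (4, 80, 36, 36) -> Output: (4, 80, 18, 18)

Answer: (4, 80, 18, 18)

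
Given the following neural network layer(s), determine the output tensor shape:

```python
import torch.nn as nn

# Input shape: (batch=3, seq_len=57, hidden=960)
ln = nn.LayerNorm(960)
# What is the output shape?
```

Input: (3, 57, 960) -> Output: (3, 57, 960)

Answer: (3, 57, 960)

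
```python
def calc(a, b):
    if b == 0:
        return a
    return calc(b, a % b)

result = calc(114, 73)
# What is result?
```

calc(114, 73) -> calc(73, 41) -> calc(41, 32) -> calc(32, 9) -> calc(9, 5) -> calc(5, 4) -> calc(4, 1) -> calc(1, 0) -> 1

Answer: 1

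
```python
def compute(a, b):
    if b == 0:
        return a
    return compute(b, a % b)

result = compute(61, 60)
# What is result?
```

compute(61, 60) -> compute(60, 1) -> compute(1, 0) -> 1

Answer: 1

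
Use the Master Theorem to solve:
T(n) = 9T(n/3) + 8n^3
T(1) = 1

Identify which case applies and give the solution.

a=9, b=3, f(n)=8n^3. log_3(9) = 2. Since c=3 > 2 and the regularity condition holds (9(n/3)^3 = (9/3^3)n^3 with 9/3^3 < 1), Case 3 applies: T(n) = Θ(f(n)) = O(n^3).

Answer: O(n^3) - Case 3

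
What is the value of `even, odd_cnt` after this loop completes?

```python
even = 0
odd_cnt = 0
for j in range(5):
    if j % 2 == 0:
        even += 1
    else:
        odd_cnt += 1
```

Count evens and odds in range(5)
`even, odd_cnt` takes the values: (0, 0) → (1, 0) → (1, 1) → (2, 1) → (2, 2) → (3, 2)

Answer: 3, 2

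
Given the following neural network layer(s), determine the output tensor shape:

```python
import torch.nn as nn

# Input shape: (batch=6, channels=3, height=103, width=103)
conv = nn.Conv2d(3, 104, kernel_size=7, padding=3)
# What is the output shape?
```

Input: (6, 3, 103, 103) -> Output: (6, 104, 103, 103)

Answer: (6, 104, 103, 103)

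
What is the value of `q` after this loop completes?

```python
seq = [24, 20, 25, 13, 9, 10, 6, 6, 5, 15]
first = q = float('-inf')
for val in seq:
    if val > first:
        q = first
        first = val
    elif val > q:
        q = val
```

Second largest (with repeats) in [24, 20, 25, 13, 9, 10, 6, 6, 5, 15]
`q` takes the values: -inf → 20 → 24

Answer: 24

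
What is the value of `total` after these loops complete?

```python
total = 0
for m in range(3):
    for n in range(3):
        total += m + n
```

Sum of all m+n for m,n in 3x3
`total` takes the values: 0 → 1 → 3 → 4 → 6 → 9 → 11 → 14 → 18

Answer: 18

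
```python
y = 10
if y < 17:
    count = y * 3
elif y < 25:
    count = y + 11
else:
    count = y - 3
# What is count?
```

Trace:
`y = 10` → y = 10
`if y < 17: ...` → y < 17 is True → count = 30
So count = 30

Answer: 30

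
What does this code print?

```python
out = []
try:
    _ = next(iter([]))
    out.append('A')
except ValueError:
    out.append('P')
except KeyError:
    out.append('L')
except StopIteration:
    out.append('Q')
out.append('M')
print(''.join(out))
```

Execution trace: 'Q' (except StopIteration) → 'M' (after the try/except). Output: QM

Answer: QM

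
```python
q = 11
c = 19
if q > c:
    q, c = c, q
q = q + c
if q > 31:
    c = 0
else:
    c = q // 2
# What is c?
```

Trace:
`q = 11` → q = 11
`c = 19` → c = 19
`if q > c: ...` → q > c is False → no variable changes
`q = q + c` → q = 30
`if q > 31: ...` → q > 31 is False, take else branch → c = 15
So c = 15

Answer: 15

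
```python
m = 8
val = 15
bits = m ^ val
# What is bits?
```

Trace:
`m = 8` → m = 8
`val = 15` → val = 15
`bits = m ^ val` → bits = 7
So bits = 7

Answer: 7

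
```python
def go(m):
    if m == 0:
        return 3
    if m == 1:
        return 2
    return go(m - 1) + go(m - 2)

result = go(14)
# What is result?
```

Build up from base cases: go(0)=3, go(1)=2, go(2)=5, go(3)=7, go(4)=12, go(5)=19, go(6)=31, ..., go(14)=1453

Answer: 1453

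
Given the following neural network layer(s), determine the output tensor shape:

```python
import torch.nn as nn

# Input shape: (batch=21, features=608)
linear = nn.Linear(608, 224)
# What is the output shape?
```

Input: (21, 608) -> Output: (21, 224)

Answer: (21, 224)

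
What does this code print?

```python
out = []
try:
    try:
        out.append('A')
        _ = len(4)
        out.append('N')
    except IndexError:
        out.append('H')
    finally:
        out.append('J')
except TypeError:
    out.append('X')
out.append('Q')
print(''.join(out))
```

Execution trace: 'A' (try body) → 'J' (finally) → 'X' (outer except TypeError) → 'Q' (after the try/except). Output: AJXQ

Answer: AJXQ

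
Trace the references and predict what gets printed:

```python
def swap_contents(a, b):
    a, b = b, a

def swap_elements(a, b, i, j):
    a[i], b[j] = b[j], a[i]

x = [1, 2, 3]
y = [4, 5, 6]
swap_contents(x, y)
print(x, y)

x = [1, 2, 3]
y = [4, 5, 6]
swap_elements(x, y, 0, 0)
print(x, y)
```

Key concept: parameter rebinding vs mutation.
Step by step:
`x = [1, 2, 3]` → x = [1, 2, 3]
`y = [4, 5, 6]` → y = [4, 5, 6]
`swap_contents(x, y)` → no visible change to tracked variables
`print(x, y)` → prints [1, 2, 3] [4, 5, 6]
`x = [1, 2, 3]` → x = [1, 2, 3]
`y = [4, 5, 6]` → y = [4, 5, 6]
`swap_elements(x, y, 0, 0)` → x = [4, 2, 3]; y = [1, 5, 6]
`print(x, y)` → prints [4, 2, 3] [1, 5, 6]

Answer:
[1, 2, 3] [4, 5, 6]
[4, 2, 3] [1, 5, 6]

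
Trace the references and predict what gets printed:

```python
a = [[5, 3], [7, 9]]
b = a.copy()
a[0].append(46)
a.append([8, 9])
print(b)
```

Key concept: shallow copy with nested lists.
Step by step:
`a = [[5, 3], [7, 9]]` → a = [[5, 3], [7, 9]]
`b = a.copy()` → b = [[5, 3], [7, 9]]
`a[0].append(46)` → a = [[5, 3, 46], [7, 9]]; b = [[5, 3, 46], [7, 9]]
`a.append([8, 9])` → a = [[5, 3, 46], [7, 9], [8, 9]]
`print(b)` → prints [[5, 3, 46], [7, 9]]

Answer: [[5, 3, 46], [7, 9]]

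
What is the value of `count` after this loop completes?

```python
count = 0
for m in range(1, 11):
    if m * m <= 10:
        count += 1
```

Count numbers where m² ≤ 10
`count` takes the values: 0 → 1 → 2 → 3

Answer: 3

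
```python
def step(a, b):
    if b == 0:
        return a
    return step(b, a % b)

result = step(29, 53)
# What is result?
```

step(29, 53) -> step(53, 29) -> step(29, 24) -> step(24, 5) -> step(5, 4) -> step(4, 1) -> step(1, 0) -> 1

Answer: 1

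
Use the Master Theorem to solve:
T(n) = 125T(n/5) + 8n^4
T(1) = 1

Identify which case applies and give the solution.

a=125, b=5, f(n)=8n^4. log_5(125) = 3. Since c=4 > 3 and the regularity condition holds (125(n/5)^4 = (125/5^4)n^4 with 125/5^4 < 1), Case 3 applies: T(n) = Θ(f(n)) = O(n^4).

Answer: O(n^4) - Case 3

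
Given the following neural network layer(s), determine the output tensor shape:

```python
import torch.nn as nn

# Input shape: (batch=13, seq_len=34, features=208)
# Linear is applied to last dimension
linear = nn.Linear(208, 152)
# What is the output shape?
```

Input: (13, 34, 208) -> Output: (13, 34, 152)

Answer: (13, 34, 152)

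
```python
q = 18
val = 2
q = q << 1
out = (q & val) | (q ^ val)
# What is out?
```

Trace:
`q = 18` → q = 18
`val = 2` → val = 2
`q = q << 1` → q = 36
`out = (q & val) | (q ^ val)` → out = 38
So out = 38

Answer: 38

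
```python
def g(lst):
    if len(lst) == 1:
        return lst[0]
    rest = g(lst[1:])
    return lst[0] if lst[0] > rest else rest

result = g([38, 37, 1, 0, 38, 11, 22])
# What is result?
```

Recursive max over [38, 37, 1, 0, 38, 11, 22] = 38

Answer: 38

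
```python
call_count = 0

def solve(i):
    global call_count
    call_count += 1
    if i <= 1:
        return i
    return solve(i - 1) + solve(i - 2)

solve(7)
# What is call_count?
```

Calls(i) = 1 + Calls(i-1) + Calls(i-2); Calls(0)=Calls(1)=1. For i=7 this gives 41.

Answer: 41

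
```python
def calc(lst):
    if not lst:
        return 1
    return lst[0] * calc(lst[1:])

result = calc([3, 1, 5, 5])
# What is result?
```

Product over [3, 1, 5, 5] = 3 * 1 * 5 * 5 = 75

Answer: 75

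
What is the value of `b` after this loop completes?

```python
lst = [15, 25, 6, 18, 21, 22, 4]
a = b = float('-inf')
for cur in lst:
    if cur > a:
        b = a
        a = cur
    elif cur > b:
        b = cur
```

Second largest (with repeats) in [15, 25, 6, 18, 21, 22, 4]
`b` takes the values: -inf → 15 → 18 → 21 → 22

Answer: 22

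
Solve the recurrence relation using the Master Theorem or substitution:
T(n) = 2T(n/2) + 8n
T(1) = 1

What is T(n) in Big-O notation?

By Master Theorem: a=2, b=2, f(n)=8n. Since log_2(2) = 1 and f(n) = Θ(n^1), Case 2 applies. T(n) = O(n log n).

Answer: O(n log n)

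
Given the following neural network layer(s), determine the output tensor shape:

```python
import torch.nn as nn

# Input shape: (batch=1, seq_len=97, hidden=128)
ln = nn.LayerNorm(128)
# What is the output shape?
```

Input: (1, 97, 128) -> Output: (1, 97, 128)

Answer: (1, 97, 128)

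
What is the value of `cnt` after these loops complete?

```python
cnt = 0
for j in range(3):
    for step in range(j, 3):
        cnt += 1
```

Upper triangle: 3 + 2 + ... + 1
`cnt` takes the values: 0 → 1 → 2 → 3 → 4 → 5 → 6

Answer: 6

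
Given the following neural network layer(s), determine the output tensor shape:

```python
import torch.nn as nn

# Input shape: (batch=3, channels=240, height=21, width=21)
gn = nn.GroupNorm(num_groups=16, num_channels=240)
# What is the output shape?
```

Input: (3, 240, 21, 21) -> Output: (3, 240, 21, 21)

Answer: (3, 240, 21, 21)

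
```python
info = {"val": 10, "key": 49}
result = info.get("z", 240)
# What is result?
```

Trace:
`info = {"val": 10, "key": 49}` → info = {'val': 10, 'key': 49}
`result = info.get("z", 240)` → result = 240
So result = 240

Answer: 240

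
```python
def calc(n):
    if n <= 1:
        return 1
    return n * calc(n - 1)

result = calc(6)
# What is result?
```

calc(6) = 6 * 5 * 4 * 3 * 2 * 1 = 720

Answer: 720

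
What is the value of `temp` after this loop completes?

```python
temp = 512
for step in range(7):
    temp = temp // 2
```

Halve 7 times: 512 // 2^7 = 4
`temp` takes the values: 512 → 256 → 128 → 64 → 32 → 16 → 8 → 4

Answer: 4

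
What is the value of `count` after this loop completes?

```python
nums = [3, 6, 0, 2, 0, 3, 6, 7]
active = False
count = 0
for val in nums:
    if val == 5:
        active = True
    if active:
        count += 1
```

Count elements after first 5 in [3, 6, 0, 2, 0, 3, 6, 7]
`count` takes the values: 0

Answer: 0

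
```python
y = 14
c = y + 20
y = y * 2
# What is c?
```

Trace:
`y = 14` → y = 14
`c = y + 20` → c = 34
`y = y * 2` → y = 28
So c = 34

Answer: 34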